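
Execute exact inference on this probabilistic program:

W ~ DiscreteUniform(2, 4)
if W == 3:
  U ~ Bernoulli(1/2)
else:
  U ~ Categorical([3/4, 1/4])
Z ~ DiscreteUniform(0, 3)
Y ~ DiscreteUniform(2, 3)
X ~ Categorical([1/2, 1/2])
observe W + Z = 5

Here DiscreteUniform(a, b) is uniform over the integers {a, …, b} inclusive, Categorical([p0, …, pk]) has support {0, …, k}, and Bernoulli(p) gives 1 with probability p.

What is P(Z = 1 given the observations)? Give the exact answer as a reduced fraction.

Enumerate traces; 24 have nonzero weight after conditioning:
  (W=2, U=0, Z=3, Y=2, X=0) weight 1/64
  (W=2, U=0, Z=3, Y=2, X=1) weight 1/64
  (W=2, U=0, Z=3, Y=3, X=0) weight 1/64
  (W=2, U=0, Z=3, Y=3, X=1) weight 1/64
  (W=2, U=1, Z=3, Y=2, X=0) weight 1/192
  (W=2, U=1, Z=3, Y=2, X=1) weight 1/192
  (W=2, U=1, Z=3, Y=3, X=0) weight 1/192
  (W=2, U=1, Z=3, Y=3, X=1) weight 1/192
  (W=3, U=0, Z=2, Y=2, X=0) weight 1/96
  (W=4, U=0, Z=1, Y=2, X=0) weight 1/64
  … 14 more
Group by Z:
  weight(Z=1) = 1/12
  weight(Z=2) = 1/12
  weight(Z=3) = 1/12
Total weight = 1/12 + 1/12 + 1/12 = 1/4
P(Z=1 | obs) = 1/12 / 1/4 = 1/3
P(Z=2 | obs) = 1/12 / 1/4 = 1/3
P(Z=3 | obs) = 1/12 / 1/4 = 1/3

P(Z = 1 | obs) = 1/3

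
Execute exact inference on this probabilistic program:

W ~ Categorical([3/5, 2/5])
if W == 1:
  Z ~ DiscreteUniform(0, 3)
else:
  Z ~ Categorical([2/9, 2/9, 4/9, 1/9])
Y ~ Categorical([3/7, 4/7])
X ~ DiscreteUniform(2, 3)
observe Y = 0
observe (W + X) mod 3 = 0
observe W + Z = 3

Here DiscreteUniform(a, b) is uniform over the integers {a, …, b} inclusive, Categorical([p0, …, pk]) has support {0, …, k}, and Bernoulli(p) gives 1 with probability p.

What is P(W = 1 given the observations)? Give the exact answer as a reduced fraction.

Enumerate traces; 2 have nonzero weight after conditioning:
  (W=0, Z=3, Y=0, X=3) weight 1/70
  (W=1, Z=2, Y=0, X=2) weight 3/140
Group by W:
  weight(W=0) = 1/70
  weight(W=1) = 3/140
Total weight = 1/70 + 3/140 = 1/28
P(W=0 | obs) = 1/70 / 1/28 = 2/5
P(W=1 | obs) = 3/140 / 1/28 = 3/5

P(W = 1 | obs) = 3/5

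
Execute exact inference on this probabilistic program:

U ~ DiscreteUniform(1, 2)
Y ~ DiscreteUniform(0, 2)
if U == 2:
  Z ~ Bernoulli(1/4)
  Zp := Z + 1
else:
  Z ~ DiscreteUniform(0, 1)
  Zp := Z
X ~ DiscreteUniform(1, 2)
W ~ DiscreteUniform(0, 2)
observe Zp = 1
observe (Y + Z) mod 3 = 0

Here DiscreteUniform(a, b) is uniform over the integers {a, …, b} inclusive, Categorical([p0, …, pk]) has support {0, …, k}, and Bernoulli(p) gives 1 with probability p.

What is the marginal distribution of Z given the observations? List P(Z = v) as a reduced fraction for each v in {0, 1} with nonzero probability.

P(Z=0) = 3/5, P(Z=1) = 2/5

Enumerate traces; 12 have nonzero weight after conditioning:
  (U=1, Y=2, Z=1, X=1, W=0) weight 1/72
  (U=1, Y=2, Z=1, X=1, W=1) weight 1/72
  (U=1, Y=2, Z=1, X=1, W=2) weight 1/72
  (U=1, Y=2, Z=1, X=2, W=0) weight 1/72
  (U=1, Y=2, Z=1, X=2, W=1) weight 1/72
  (U=1, Y=2, Z=1, X=2, W=2) weight 1/72
  (U=2, Y=0, Z=0, X=1, W=0) weight 1/48
  (U=2, Y=0, Z=0, X=1, W=1) weight 1/48
  … 4 more
Group by Z:
  weight(Z=0) = 1/8
  weight(Z=1) = 1/12
Total weight = 1/8 + 1/12 = 5/24
P(Z=0 | obs) = 1/8 / 5/24 = 3/5
P(Z=1 | obs) = 1/12 / 5/24 = 2/5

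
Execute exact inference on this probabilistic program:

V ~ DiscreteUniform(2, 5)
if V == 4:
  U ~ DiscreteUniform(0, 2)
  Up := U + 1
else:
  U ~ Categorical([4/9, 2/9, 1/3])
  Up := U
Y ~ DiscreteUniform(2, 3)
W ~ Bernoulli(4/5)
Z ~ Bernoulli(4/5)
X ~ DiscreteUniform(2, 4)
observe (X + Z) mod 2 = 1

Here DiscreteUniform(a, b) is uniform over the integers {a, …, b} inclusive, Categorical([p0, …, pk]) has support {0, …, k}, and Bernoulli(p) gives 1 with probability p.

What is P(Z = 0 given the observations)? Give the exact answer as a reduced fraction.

Enumerate traces; 144 have nonzero weight after conditioning:
  (V=2, U=0, Y=2, W=0, Z=0, X=3) weight 1/1350
  (V=2, U=0, Y=2, W=0, Z=1, X=2) weight 2/675
  (V=2, U=0, Y=2, W=0, Z=1, X=4) weight 2/675
  (V=2, U=0, Y=2, W=1, Z=0, X=3) weight 2/675
  (V=2, U=0, Y=2, W=1, Z=1, X=2) weight 8/675
  (V=2, U=0, Y=2, W=1, Z=1, X=4) weight 8/675
  (V=2, U=0, Y=3, W=0, Z=0, X=3) weight 1/1350
  (V=2, U=0, Y=3, W=0, Z=1, X=2) weight 2/675
  … 136 more
Group by Z:
  weight(Z=0) = 1/15
  weight(Z=1) = 8/15
Total weight = 1/15 + 8/15 = 3/5
P(Z=0 | obs) = 1/15 / 3/5 = 1/9
P(Z=1 | obs) = 8/15 / 3/5 = 8/9

P(Z = 0 | obs) = 1/9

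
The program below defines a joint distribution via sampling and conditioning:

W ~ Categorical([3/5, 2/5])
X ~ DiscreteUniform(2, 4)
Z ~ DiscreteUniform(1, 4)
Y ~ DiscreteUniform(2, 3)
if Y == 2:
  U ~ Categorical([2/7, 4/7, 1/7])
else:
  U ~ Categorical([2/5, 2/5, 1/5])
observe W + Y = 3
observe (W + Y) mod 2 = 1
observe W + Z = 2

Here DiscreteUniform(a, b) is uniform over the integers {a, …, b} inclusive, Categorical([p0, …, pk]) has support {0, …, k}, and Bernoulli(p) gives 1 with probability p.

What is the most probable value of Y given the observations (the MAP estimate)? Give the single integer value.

argmax_v P(Y = v | obs) = 3

Enumerate traces; 18 have nonzero weight after conditioning:
  (W=0, X=2, Z=2, Y=3, U=0) weight 1/100
  (W=0, X=2, Z=2, Y=3, U=1) weight 1/100
  (W=0, X=2, Z=2, Y=3, U=2) weight 1/200
  (W=0, X=3, Z=2, Y=3, U=0) weight 1/100
  (W=0, X=3, Z=2, Y=3, U=1) weight 1/100
  (W=0, X=3, Z=2, Y=3, U=2) weight 1/200
  (W=0, X=4, Z=2, Y=3, U=0) weight 1/100
  (W=0, X=4, Z=2, Y=3, U=1) weight 1/100
  (W=1, X=2, Z=1, Y=2, U=0) weight 1/210
  … 9 more
Group by Y:
  weight(Y=2) = 1/20
  weight(Y=3) = 3/40
Total weight = 1/20 + 3/40 = 1/8
P(Y=2 | obs) = 1/20 / 1/8 = 2/5
P(Y=3 | obs) = 3/40 / 1/8 = 3/5
argmax = 3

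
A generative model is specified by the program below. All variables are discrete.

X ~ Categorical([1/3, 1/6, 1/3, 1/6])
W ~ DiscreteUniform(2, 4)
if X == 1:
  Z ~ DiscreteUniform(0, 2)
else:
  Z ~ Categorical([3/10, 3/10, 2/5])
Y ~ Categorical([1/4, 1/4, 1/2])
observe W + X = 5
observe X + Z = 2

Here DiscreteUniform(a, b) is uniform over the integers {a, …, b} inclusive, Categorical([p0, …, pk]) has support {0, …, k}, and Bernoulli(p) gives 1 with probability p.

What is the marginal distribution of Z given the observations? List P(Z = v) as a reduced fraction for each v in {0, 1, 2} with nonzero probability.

Enumerate traces; 6 have nonzero weight after conditioning:
  (X=1, W=4, Z=1, Y=0) weight 1/216
  (X=1, W=4, Z=1, Y=1) weight 1/216
  (X=1, W=4, Z=1, Y=2) weight 1/108
  (X=2, W=3, Z=0, Y=0) weight 1/120
  (X=2, W=3, Z=0, Y=1) weight 1/120
  (X=2, W=3, Z=0, Y=2) weight 1/60
Group by Z:
  weight(Z=0) = 1/30
  weight(Z=1) = 1/54
Total weight = 1/30 + 1/54 = 7/135
P(Z=0 | obs) = 1/30 / 7/135 = 9/14
P(Z=1 | obs) = 1/54 / 7/135 = 5/14

P(Z=0) = 9/14, P(Z=1) = 5/14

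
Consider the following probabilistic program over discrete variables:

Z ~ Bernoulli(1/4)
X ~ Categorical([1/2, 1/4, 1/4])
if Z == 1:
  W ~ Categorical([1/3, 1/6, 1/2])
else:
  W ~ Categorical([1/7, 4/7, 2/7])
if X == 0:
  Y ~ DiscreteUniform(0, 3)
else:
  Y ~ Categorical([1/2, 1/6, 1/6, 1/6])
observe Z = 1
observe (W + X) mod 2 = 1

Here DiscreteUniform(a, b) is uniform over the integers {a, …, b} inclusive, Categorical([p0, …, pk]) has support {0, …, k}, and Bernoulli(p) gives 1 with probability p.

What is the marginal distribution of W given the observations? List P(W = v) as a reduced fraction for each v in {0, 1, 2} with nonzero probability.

Enumerate traces; 16 have nonzero weight after conditioning:
  (Z=1, X=0, W=1, Y=0) weight 1/192
  (Z=1, X=0, W=1, Y=1) weight 1/192
  (Z=1, X=0, W=1, Y=2) weight 1/192
  (Z=1, X=0, W=1, Y=3) weight 1/192
  (Z=1, X=1, W=0, Y=0) weight 1/96
  (Z=1, X=1, W=0, Y=1) weight 1/288
  (Z=1, X=1, W=0, Y=2) weight 1/288
  (Z=1, X=1, W=0, Y=3) weight 1/288
  (Z=1, X=1, W=2, Y=0) weight 1/64
  … 7 more
Group by W:
  weight(W=0) = 1/48
  weight(W=1) = 1/32
  weight(W=2) = 1/32
Total weight = 1/48 + 1/32 + 1/32 = 1/12
P(W=0 | obs) = 1/48 / 1/12 = 1/4
P(W=1 | obs) = 1/32 / 1/12 = 3/8
P(W=2 | obs) = 1/32 / 1/12 = 3/8

P(W=0) = 1/4, P(W=1) = 3/8, P(W=2) = 3/8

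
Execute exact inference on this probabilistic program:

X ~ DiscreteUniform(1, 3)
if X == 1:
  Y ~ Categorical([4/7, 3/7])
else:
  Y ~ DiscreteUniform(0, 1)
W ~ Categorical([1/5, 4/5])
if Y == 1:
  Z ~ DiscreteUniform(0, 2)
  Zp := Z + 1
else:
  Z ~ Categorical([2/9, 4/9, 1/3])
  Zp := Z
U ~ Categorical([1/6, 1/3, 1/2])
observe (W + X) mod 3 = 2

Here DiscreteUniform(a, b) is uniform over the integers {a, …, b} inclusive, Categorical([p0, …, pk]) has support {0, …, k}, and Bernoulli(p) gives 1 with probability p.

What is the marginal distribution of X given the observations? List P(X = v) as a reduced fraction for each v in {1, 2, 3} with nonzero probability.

Enumerate traces; 36 have nonzero weight after conditioning:
  (X=1, Y=0, W=1, Z=0, U=0) weight 16/2835
  (X=1, Y=0, W=1, Z=0, U=1) weight 32/2835
  (X=1, Y=0, W=1, Z=0, U=2) weight 16/945
  (X=1, Y=0, W=1, Z=1, U=0) weight 32/2835
  (X=1, Y=0, W=1, Z=1, U=1) weight 64/2835
  (X=1, Y=0, W=1, Z=1, U=2) weight 32/945
  (X=1, Y=0, W=1, Z=2, U=0) weight 8/945
  (X=1, Y=0, W=1, Z=2, U=1) weight 16/945
  (X=2, Y=0, W=0, Z=0, U=0) weight 1/810
  … 27 more
Group by X:
  weight(X=1) = 4/15
  weight(X=2) = 1/15
Total weight = 4/15 + 1/15 = 1/3
P(X=1 | obs) = 4/15 / 1/3 = 4/5
P(X=2 | obs) = 1/15 / 1/3 = 1/5

P(X=1) = 4/5, P(X=2) = 1/5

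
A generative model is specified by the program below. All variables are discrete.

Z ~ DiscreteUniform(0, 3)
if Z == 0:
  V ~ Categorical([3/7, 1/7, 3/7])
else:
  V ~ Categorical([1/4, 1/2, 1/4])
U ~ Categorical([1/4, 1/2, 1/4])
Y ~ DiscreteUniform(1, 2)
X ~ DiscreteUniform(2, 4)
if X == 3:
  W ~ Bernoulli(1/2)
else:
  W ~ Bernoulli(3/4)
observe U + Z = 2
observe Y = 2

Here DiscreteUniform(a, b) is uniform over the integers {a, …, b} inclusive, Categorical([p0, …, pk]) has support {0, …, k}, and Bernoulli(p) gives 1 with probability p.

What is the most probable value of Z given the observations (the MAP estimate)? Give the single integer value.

Enumerate traces; 54 have nonzero weight after conditioning:
  (Z=0, V=0, U=2, Y=2, X=2, W=0) weight 1/896
  (Z=0, V=0, U=2, Y=2, X=2, W=1) weight 3/896
  (Z=0, V=0, U=2, Y=2, X=3, W=0) weight 1/448
  (Z=0, V=0, U=2, Y=2, X=3, W=1) weight 1/448
  (Z=0, V=0, U=2, Y=2, X=4, W=0) weight 1/896
  (Z=0, V=0, U=2, Y=2, X=4, W=1) weight 3/896
  (Z=0, V=1, U=2, Y=2, X=2, W=0) weight 1/2688
  (Z=0, V=1, U=2, Y=2, X=2, W=1) weight 1/896
  (Z=1, V=0, U=1, Y=2, X=2, W=0) weight 1/768
  (Z=2, V=0, U=0, Y=2, X=2, W=0) weight 1/1536
  … 44 more
Group by Z:
  weight(Z=0) = 1/32
  weight(Z=1) = 1/16
  weight(Z=2) = 1/32
Total weight = 1/32 + 1/16 + 1/32 = 1/8
P(Z=0 | obs) = 1/32 / 1/8 = 1/4
P(Z=1 | obs) = 1/16 / 1/8 = 1/2
P(Z=2 | obs) = 1/32 / 1/8 = 1/4
argmax = 1

argmax_v P(Z = v | obs) = 1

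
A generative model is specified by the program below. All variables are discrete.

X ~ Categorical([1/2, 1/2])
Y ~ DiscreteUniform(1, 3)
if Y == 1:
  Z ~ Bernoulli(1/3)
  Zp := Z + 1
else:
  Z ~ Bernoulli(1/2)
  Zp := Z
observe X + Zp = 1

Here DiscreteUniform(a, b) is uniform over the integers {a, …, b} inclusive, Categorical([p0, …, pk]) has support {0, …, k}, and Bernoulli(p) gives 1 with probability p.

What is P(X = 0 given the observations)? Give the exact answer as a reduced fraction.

Enumerate traces; 5 have nonzero weight after conditioning:
  (X=0, Y=1, Z=0) weight 1/9
  (X=0, Y=2, Z=1) weight 1/12
  (X=0, Y=3, Z=1) weight 1/12
  (X=1, Y=2, Z=0) weight 1/12
  (X=1, Y=3, Z=0) weight 1/12
Group by X:
  weight(X=0) = 5/18
  weight(X=1) = 1/6
Total weight = 5/18 + 1/6 = 4/9
P(X=0 | obs) = 5/18 / 4/9 = 5/8
P(X=1 | obs) = 1/6 / 4/9 = 3/8

P(X = 0 | obs) = 5/8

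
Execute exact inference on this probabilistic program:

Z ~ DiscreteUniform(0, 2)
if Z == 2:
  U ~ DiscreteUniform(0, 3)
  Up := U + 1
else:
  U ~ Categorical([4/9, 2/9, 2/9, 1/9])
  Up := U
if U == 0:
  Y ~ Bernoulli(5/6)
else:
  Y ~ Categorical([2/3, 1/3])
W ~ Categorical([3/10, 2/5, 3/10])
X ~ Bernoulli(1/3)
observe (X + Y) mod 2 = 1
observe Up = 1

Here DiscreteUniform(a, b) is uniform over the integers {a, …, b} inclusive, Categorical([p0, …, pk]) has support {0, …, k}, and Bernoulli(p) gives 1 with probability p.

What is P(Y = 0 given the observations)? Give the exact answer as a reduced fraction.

P(Y = 0 | obs) = 73/227

Enumerate traces; 18 have nonzero weight after conditioning:
  (Z=0, U=1, Y=0, W=0, X=1) weight 2/405
  (Z=0, U=1, Y=0, W=1, X=1) weight 8/1215
  (Z=0, U=1, Y=0, W=2, X=1) weight 2/405
  (Z=0, U=1, Y=1, W=0, X=0) weight 2/405
  (Z=0, U=1, Y=1, W=1, X=0) weight 8/1215
  (Z=0, U=1, Y=1, W=2, X=0) weight 2/405
  (Z=1, U=1, Y=0, W=0, X=1) weight 2/405
  (Z=1, U=1, Y=0, W=1, X=1) weight 8/1215
  … 10 more
Group by Y:
  weight(Y=0) = 73/1944
  weight(Y=1) = 77/972
Total weight = 73/1944 + 77/972 = 227/1944
P(Y=0 | obs) = 73/1944 / 227/1944 = 73/227
P(Y=1 | obs) = 77/972 / 227/1944 = 154/227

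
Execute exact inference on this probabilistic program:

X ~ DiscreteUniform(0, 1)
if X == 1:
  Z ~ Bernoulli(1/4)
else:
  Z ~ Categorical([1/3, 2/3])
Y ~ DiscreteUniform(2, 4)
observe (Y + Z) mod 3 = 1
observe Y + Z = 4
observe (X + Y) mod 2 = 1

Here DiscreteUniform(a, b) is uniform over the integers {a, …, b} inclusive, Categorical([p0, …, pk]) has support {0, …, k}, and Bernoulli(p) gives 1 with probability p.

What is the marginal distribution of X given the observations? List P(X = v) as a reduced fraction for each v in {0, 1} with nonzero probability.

P(X=0) = 8/17, P(X=1) = 9/17

Enumerate traces; 2 have nonzero weight after conditioning:
  (X=0, Z=1, Y=3) weight 1/9
  (X=1, Z=0, Y=4) weight 1/8
Group by X:
  weight(X=0) = 1/9
  weight(X=1) = 1/8
Total weight = 1/9 + 1/8 = 17/72
P(X=0 | obs) = 1/9 / 17/72 = 8/17
P(X=1 | obs) = 1/8 / 17/72 = 9/17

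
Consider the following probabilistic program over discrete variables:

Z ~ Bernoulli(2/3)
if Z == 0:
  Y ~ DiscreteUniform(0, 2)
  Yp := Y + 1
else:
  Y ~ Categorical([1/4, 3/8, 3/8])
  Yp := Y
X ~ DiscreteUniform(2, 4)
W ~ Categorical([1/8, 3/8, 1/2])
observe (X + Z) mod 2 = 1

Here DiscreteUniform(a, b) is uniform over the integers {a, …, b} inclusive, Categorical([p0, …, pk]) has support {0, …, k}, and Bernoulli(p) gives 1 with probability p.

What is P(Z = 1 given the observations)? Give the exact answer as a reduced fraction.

Enumerate traces; 27 have nonzero weight after conditioning:
  (Z=0, Y=0, X=3, W=0) weight 1/216
  (Z=0, Y=0, X=3, W=1) weight 1/72
  (Z=0, Y=0, X=3, W=2) weight 1/54
  (Z=0, Y=1, X=3, W=0) weight 1/216
  (Z=0, Y=1, X=3, W=1) weight 1/72
  (Z=0, Y=1, X=3, W=2) weight 1/54
  (Z=0, Y=2, X=3, W=0) weight 1/216
  (Z=0, Y=2, X=3, W=1) weight 1/72
  (Z=1, Y=0, X=2, W=0) weight 1/144
  … 18 more
Group by Z:
  weight(Z=0) = 1/9
  weight(Z=1) = 4/9
Total weight = 1/9 + 4/9 = 5/9
P(Z=0 | obs) = 1/9 / 5/9 = 1/5
P(Z=1 | obs) = 4/9 / 5/9 = 4/5

P(Z = 1 | obs) = 4/5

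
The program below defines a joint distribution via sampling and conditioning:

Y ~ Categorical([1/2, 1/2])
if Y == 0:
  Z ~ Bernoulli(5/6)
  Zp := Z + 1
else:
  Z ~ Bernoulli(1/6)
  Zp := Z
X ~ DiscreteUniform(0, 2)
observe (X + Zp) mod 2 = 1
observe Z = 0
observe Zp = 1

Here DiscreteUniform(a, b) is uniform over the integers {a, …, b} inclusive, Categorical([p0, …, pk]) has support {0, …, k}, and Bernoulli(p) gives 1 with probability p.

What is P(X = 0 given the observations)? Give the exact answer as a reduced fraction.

Enumerate traces; 2 have nonzero weight after conditioning:
  (Y=0, Z=0, X=0) weight 1/36
  (Y=0, Z=0, X=2) weight 1/36
Group by X:
  weight(X=0) = 1/36
  weight(X=2) = 1/36
Total weight = 1/36 + 1/36 = 1/18
P(X=0 | obs) = 1/36 / 1/18 = 1/2
P(X=2 | obs) = 1/36 / 1/18 = 1/2

P(X = 0 | obs) = 1/2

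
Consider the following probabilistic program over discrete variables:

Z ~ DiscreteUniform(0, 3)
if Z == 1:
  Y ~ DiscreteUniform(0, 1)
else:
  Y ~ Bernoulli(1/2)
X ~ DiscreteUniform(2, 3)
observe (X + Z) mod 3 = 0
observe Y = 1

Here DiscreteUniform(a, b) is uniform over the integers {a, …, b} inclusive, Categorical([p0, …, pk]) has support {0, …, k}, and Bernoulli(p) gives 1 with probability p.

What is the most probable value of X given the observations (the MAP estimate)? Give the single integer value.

argmax_v P(X = v | obs) = 3

Enumerate traces; 3 have nonzero weight after conditioning:
  (Z=0, Y=1, X=3) weight 1/16
  (Z=1, Y=1, X=2) weight 1/16
  (Z=3, Y=1, X=3) weight 1/16
Group by X:
  weight(X=2) = 1/16
  weight(X=3) = 1/8
Total weight = 1/16 + 1/8 = 3/16
P(X=2 | obs) = 1/16 / 3/16 = 1/3
P(X=3 | obs) = 1/8 / 3/16 = 2/3
argmax = 3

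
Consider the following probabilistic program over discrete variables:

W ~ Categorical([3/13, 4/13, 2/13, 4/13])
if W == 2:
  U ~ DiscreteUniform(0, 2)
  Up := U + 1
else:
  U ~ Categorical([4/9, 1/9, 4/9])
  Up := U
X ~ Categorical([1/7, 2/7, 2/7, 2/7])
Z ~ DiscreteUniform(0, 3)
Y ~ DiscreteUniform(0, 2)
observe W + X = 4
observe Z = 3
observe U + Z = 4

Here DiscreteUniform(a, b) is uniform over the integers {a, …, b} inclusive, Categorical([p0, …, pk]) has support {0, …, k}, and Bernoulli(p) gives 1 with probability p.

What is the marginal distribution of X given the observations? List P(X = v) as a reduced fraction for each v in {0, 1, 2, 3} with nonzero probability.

P(X=1) = 2/7, P(X=2) = 3/7, P(X=3) = 2/7

Enumerate traces; 9 have nonzero weight after conditioning:
  (W=1, U=1, X=3, Z=3, Y=0) weight 2/2457
  (W=1, U=1, X=3, Z=3, Y=1) weight 2/2457
  (W=1, U=1, X=3, Z=3, Y=2) weight 2/2457
  (W=2, U=1, X=2, Z=3, Y=0) weight 1/819
  (W=2, U=1, X=2, Z=3, Y=1) weight 1/819
  (W=2, U=1, X=2, Z=3, Y=2) weight 1/819
  (W=3, U=1, X=1, Z=3, Y=0) weight 2/2457
  (W=3, U=1, X=1, Z=3, Y=1) weight 2/2457
  … 1 more
Group by X:
  weight(X=1) = 2/819
  weight(X=2) = 1/273
  weight(X=3) = 2/819
Total weight = 2/819 + 1/273 + 2/819 = 1/117
P(X=1 | obs) = 2/819 / 1/117 = 2/7
P(X=2 | obs) = 1/273 / 1/117 = 3/7
P(X=3 | obs) = 2/819 / 1/117 = 2/7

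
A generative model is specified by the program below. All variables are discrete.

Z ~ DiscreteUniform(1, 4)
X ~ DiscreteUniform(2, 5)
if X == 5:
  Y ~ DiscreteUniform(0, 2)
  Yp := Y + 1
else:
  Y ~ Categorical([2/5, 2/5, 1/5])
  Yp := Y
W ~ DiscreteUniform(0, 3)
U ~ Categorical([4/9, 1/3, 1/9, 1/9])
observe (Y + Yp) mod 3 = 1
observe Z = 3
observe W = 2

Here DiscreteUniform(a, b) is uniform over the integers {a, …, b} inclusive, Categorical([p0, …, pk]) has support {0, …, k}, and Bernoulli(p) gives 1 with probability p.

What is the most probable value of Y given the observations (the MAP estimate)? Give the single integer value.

Enumerate traces; 16 have nonzero weight after conditioning:
  (Z=3, X=2, Y=2, W=2, U=0) weight 1/720
  (Z=3, X=2, Y=2, W=2, U=1) weight 1/960
  (Z=3, X=2, Y=2, W=2, U=2) weight 1/2880
  (Z=3, X=2, Y=2, W=2, U=3) weight 1/2880
  (Z=3, X=3, Y=2, W=2, U=0) weight 1/720
  (Z=3, X=3, Y=2, W=2, U=1) weight 1/960
  (Z=3, X=3, Y=2, W=2, U=2) weight 1/2880
  (Z=3, X=3, Y=2, W=2, U=3) weight 1/2880
  (Z=3, X=5, Y=0, W=2, U=0) weight 1/432
  … 7 more
Group by Y:
  weight(Y=0) = 1/192
  weight(Y=2) = 3/320
Total weight = 1/192 + 3/320 = 7/480
P(Y=0 | obs) = 1/192 / 7/480 = 5/14
P(Y=2 | obs) = 3/320 / 7/480 = 9/14
argmax = 2

argmax_v P(Y = v | obs) = 2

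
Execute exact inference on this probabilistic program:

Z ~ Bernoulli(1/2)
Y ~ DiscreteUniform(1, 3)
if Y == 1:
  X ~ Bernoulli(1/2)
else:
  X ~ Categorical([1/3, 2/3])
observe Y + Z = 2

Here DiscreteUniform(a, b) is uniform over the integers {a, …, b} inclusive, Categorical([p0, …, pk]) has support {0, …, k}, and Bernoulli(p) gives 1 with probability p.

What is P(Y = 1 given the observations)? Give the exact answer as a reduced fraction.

Enumerate traces; 4 have nonzero weight after conditioning:
  (Z=0, Y=2, X=0) weight 1/18
  (Z=0, Y=2, X=1) weight 1/9
  (Z=1, Y=1, X=0) weight 1/12
  (Z=1, Y=1, X=1) weight 1/12
Group by Y:
  weight(Y=1) = 1/6
  weight(Y=2) = 1/6
Total weight = 1/6 + 1/6 = 1/3
P(Y=1 | obs) = 1/6 / 1/3 = 1/2
P(Y=2 | obs) = 1/6 / 1/3 = 1/2

P(Y = 1 | obs) = 1/2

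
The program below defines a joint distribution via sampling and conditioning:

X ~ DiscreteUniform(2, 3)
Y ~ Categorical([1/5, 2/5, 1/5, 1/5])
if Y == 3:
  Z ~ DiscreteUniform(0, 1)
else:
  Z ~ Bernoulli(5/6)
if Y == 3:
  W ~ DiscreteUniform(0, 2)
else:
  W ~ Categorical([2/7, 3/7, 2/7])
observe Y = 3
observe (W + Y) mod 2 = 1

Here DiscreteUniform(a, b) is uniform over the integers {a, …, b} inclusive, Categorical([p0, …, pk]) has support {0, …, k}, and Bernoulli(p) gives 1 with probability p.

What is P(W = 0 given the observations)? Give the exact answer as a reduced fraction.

P(W = 0 | obs) = 1/2

Enumerate traces; 8 have nonzero weight after conditioning:
  (X=2, Y=3, Z=0, W=0) weight 1/60
  (X=2, Y=3, Z=0, W=2) weight 1/60
  (X=2, Y=3, Z=1, W=0) weight 1/60
  (X=2, Y=3, Z=1, W=2) weight 1/60
  (X=3, Y=3, Z=0, W=0) weight 1/60
  (X=3, Y=3, Z=0, W=2) weight 1/60
  (X=3, Y=3, Z=1, W=0) weight 1/60
  (X=3, Y=3, Z=1, W=2) weight 1/60
Group by W:
  weight(W=0) = 1/15
  weight(W=2) = 1/15
Total weight = 1/15 + 1/15 = 2/15
P(W=0 | obs) = 1/15 / 2/15 = 1/2
P(W=2 | obs) = 1/15 / 2/15 = 1/2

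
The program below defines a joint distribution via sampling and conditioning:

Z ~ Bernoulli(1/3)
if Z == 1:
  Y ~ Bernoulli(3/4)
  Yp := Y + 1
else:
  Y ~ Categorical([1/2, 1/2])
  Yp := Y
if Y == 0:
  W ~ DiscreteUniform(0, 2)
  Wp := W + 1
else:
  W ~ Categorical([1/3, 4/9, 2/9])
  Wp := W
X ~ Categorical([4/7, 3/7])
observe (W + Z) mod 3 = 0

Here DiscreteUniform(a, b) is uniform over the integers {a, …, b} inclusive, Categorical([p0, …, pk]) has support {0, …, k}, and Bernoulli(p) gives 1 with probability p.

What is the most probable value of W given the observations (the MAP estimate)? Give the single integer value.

argmax_v P(W = v | obs) = 0

Enumerate traces; 8 have nonzero weight after conditioning:
  (Z=0, Y=0, W=0, X=0) weight 4/63
  (Z=0, Y=0, W=0, X=1) weight 1/21
  (Z=0, Y=1, W=0, X=0) weight 4/63
  (Z=0, Y=1, W=0, X=1) weight 1/21
  (Z=1, Y=0, W=2, X=0) weight 1/63
  (Z=1, Y=0, W=2, X=1) weight 1/84
  (Z=1, Y=1, W=2, X=0) weight 2/63
  (Z=1, Y=1, W=2, X=1) weight 1/42
Group by W:
  weight(W=0) = 2/9
  weight(W=2) = 1/12
Total weight = 2/9 + 1/12 = 11/36
P(W=0 | obs) = 2/9 / 11/36 = 8/11
P(W=2 | obs) = 1/12 / 11/36 = 3/11
argmax = 0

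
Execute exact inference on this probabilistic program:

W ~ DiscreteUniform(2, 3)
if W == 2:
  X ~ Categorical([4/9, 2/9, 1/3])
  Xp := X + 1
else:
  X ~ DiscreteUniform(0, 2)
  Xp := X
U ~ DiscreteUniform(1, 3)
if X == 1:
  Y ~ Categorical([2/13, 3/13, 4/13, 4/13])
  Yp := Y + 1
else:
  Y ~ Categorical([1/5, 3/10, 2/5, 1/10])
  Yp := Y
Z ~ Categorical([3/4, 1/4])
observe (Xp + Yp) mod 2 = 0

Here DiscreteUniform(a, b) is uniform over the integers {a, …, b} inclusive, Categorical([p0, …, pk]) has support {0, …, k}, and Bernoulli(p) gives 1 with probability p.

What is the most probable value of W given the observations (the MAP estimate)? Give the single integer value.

Enumerate traces; 72 have nonzero weight after conditioning:
  (W=2, X=0, U=1, Y=1, Z=0) weight 1/60
  (W=2, X=0, U=1, Y=1, Z=1) weight 1/180
  (W=2, X=0, U=1, Y=3, Z=0) weight 1/180
  (W=2, X=0, U=1, Y=3, Z=1) weight 1/540
  (W=2, X=0, U=2, Y=1, Z=0) weight 1/60
  (W=2, X=0, U=2, Y=1, Z=1) weight 1/180
  (W=2, X=0, U=2, Y=3, Z=0) weight 1/180
  (W=2, X=0, U=2, Y=3, Z=1) weight 1/540
  (W=3, X=0, U=1, Y=0, Z=0) weight 1/120
  … 63 more
Group by W:
  weight(W=2) = 14/65
  weight(W=3) = 18/65
Total weight = 14/65 + 18/65 = 32/65
P(W=2 | obs) = 14/65 / 32/65 = 7/16
P(W=3 | obs) = 18/65 / 32/65 = 9/16
argmax = 3

argmax_v P(W = v | obs) = 3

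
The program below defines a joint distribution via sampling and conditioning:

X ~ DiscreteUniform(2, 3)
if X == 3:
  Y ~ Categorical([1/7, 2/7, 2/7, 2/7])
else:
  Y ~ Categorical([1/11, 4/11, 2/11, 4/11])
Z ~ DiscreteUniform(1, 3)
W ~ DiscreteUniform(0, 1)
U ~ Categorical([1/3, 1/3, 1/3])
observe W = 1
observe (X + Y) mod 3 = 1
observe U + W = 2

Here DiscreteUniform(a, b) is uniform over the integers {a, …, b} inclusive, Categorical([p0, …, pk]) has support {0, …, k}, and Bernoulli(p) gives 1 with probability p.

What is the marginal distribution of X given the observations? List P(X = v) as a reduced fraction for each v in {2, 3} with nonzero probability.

P(X=2) = 7/18, P(X=3) = 11/18

Enumerate traces; 6 have nonzero weight after conditioning:
  (X=2, Y=2, Z=1, W=1, U=1) weight 1/198
  (X=2, Y=2, Z=2, W=1, U=1) weight 1/198
  (X=2, Y=2, Z=3, W=1, U=1) weight 1/198
  (X=3, Y=1, Z=1, W=1, U=1) weight 1/126
  (X=3, Y=1, Z=2, W=1, U=1) weight 1/126
  (X=3, Y=1, Z=3, W=1, U=1) weight 1/126
Group by X:
  weight(X=2) = 1/66
  weight(X=3) = 1/42
Total weight = 1/66 + 1/42 = 3/77
P(X=2 | obs) = 1/66 / 3/77 = 7/18
P(X=3 | obs) = 1/42 / 3/77 = 11/18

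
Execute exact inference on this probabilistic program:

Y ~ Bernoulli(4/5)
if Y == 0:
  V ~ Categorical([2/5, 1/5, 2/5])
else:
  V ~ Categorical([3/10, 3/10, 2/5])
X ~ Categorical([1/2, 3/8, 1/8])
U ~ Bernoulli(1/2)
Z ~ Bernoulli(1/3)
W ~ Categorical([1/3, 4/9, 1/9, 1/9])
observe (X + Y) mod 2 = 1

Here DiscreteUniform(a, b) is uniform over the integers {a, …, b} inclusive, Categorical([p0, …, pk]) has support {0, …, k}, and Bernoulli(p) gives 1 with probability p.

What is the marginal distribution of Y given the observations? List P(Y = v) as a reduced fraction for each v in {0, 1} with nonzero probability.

P(Y=0) = 3/23, P(Y=1) = 20/23

Enumerate traces; 144 have nonzero weight after conditioning:
  (Y=0, V=0, X=1, U=0, Z=0, W=0) weight 1/300
  (Y=0, V=0, X=1, U=0, Z=0, W=1) weight 1/225
  (Y=0, V=0, X=1, U=0, Z=0, W=2) weight 1/900
  (Y=0, V=0, X=1, U=0, Z=0, W=3) weight 1/900
  (Y=0, V=0, X=1, U=0, Z=1, W=0) weight 1/600
  (Y=0, V=0, X=1, U=0, Z=1, W=1) weight 1/450
  (Y=0, V=0, X=1, U=0, Z=1, W=2) weight 1/1800
  (Y=0, V=0, X=1, U=0, Z=1, W=3) weight 1/1800
  (Y=1, V=0, X=0, U=0, Z=0, W=0) weight 1/75
  … 135 more
Group by Y:
  weight(Y=0) = 3/40
  weight(Y=1) = 1/2
Total weight = 3/40 + 1/2 = 23/40
P(Y=0 | obs) = 3/40 / 23/40 = 3/23
P(Y=1 | obs) = 1/2 / 23/40 = 20/23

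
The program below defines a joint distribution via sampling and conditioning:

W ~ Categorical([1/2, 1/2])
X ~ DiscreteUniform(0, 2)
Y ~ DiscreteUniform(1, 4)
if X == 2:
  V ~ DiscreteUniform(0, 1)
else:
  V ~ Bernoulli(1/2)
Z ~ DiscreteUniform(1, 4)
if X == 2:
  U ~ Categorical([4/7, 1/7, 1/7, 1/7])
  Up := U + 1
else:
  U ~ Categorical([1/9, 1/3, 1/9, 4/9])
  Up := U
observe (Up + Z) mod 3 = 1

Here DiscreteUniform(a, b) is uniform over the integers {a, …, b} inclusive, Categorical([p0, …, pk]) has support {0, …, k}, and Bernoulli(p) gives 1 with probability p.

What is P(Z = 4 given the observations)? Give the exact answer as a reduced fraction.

Enumerate traces; 272 have nonzero weight after conditioning:
  (W=0, X=0, Y=1, V=0, Z=1, U=0) weight 1/1728
  (W=0, X=0, Y=1, V=0, Z=1, U=3) weight 1/432
  (W=0, X=0, Y=1, V=0, Z=2, U=2) weight 1/1728
  (W=0, X=0, Y=1, V=0, Z=3, U=1) weight 1/576
  (W=0, X=0, Y=1, V=0, Z=4, U=0) weight 1/1728
  (W=0, X=0, Y=1, V=0, Z=4, U=3) weight 1/432
  (W=0, X=0, Y=1, V=1, Z=1, U=0) weight 1/1728
  (W=0, X=0, Y=1, V=1, Z=1, U=3) weight 1/432
  … 264 more
Group by Z:
  weight(Z=1) = 79/756
  weight(Z=2) = 23/756
  weight(Z=3) = 29/252
  weight(Z=4) = 79/756
Total weight = 79/756 + 23/756 + 29/252 + 79/756 = 67/189
P(Z=1 | obs) = 79/756 / 67/189 = 79/268
P(Z=2 | obs) = 23/756 / 67/189 = 23/268
P(Z=3 | obs) = 29/252 / 67/189 = 87/268
P(Z=4 | obs) = 79/756 / 67/189 = 79/268

P(Z = 4 | obs) = 79/268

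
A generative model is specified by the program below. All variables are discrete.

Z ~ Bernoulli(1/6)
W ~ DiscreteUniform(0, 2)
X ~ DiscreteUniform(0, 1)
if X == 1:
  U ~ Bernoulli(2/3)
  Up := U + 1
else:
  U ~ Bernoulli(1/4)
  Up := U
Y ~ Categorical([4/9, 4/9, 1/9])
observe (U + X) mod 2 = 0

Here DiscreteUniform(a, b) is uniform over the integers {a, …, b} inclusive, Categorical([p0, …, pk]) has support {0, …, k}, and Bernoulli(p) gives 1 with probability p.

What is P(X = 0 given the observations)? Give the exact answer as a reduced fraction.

P(X = 0 | obs) = 9/17

Enumerate traces; 36 have nonzero weight after conditioning:
  (Z=0, W=0, X=0, U=0, Y=0) weight 5/108
  (Z=0, W=0, X=0, U=0, Y=1) weight 5/108
  (Z=0, W=0, X=0, U=0, Y=2) weight 5/432
  (Z=0, W=0, X=1, U=1, Y=0) weight 10/243
  (Z=0, W=0, X=1, U=1, Y=1) weight 10/243
  (Z=0, W=0, X=1, U=1, Y=2) weight 5/486
  (Z=0, W=1, X=0, U=0, Y=0) weight 5/108
  (Z=0, W=1, X=0, U=0, Y=1) weight 5/108
  … 28 more
Group by X:
  weight(X=0) = 3/8
  weight(X=1) = 1/3
Total weight = 3/8 + 1/3 = 17/24
P(X=0 | obs) = 3/8 / 17/24 = 9/17
P(X=1 | obs) = 1/3 / 17/24 = 8/17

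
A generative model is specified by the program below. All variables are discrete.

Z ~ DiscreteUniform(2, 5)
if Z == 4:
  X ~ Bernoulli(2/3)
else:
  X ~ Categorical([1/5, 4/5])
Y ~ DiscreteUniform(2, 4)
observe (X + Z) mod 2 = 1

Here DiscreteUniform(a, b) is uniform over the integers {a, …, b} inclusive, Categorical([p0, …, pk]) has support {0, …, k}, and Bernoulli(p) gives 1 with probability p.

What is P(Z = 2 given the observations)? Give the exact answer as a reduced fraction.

P(Z = 2 | obs) = 3/7

Enumerate traces; 12 have nonzero weight after conditioning:
  (Z=2, X=1, Y=2) weight 1/15
  (Z=2, X=1, Y=3) weight 1/15
  (Z=2, X=1, Y=4) weight 1/15
  (Z=3, X=0, Y=2) weight 1/60
  (Z=3, X=0, Y=3) weight 1/60
  (Z=3, X=0, Y=4) weight 1/60
  (Z=4, X=1, Y=2) weight 1/18
  (Z=4, X=1, Y=3) weight 1/18
  (Z=5, X=0, Y=2) weight 1/60
  … 3 more
Group by Z:
  weight(Z=2) = 1/5
  weight(Z=3) = 1/20
  weight(Z=4) = 1/6
  weight(Z=5) = 1/20
Total weight = 1/5 + 1/20 + 1/6 + 1/20 = 7/15
P(Z=2 | obs) = 1/5 / 7/15 = 3/7
P(Z=3 | obs) = 1/20 / 7/15 = 3/28
P(Z=4 | obs) = 1/6 / 7/15 = 5/14
P(Z=5 | obs) = 1/20 / 7/15 = 3/28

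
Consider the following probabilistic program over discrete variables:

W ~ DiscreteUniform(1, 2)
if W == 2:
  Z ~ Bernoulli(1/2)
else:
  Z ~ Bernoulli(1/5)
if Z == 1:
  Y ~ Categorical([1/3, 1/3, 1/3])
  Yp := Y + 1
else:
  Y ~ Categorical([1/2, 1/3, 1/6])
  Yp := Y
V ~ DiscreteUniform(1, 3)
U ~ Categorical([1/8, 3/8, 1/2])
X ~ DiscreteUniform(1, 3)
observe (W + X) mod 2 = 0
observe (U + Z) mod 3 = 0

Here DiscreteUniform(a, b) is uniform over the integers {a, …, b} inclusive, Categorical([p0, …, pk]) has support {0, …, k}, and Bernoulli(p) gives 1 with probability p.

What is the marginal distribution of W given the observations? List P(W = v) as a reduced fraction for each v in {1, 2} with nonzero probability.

P(W=1) = 32/57, P(W=2) = 25/57

Enumerate traces; 54 have nonzero weight after conditioning:
  (W=1, Z=0, Y=0, V=1, U=0, X=1) weight 1/360
  (W=1, Z=0, Y=0, V=1, U=0, X=3) weight 1/360
  (W=1, Z=0, Y=0, V=2, U=0, X=1) weight 1/360
  (W=1, Z=0, Y=0, V=2, U=0, X=3) weight 1/360
  (W=1, Z=0, Y=0, V=3, U=0, X=1) weight 1/360
  (W=1, Z=0, Y=0, V=3, U=0, X=3) weight 1/360
  (W=1, Z=0, Y=1, V=1, U=0, X=1) weight 1/540
  (W=1, Z=0, Y=1, V=1, U=0, X=3) weight 1/540
  (W=2, Z=0, Y=0, V=1, U=0, X=2) weight 1/576
  … 45 more
Group by W:
  weight(W=1) = 1/15
  weight(W=2) = 5/96
Total weight = 1/15 + 5/96 = 19/160
P(W=1 | obs) = 1/15 / 19/160 = 32/57
P(W=2 | obs) = 5/96 / 19/160 = 25/57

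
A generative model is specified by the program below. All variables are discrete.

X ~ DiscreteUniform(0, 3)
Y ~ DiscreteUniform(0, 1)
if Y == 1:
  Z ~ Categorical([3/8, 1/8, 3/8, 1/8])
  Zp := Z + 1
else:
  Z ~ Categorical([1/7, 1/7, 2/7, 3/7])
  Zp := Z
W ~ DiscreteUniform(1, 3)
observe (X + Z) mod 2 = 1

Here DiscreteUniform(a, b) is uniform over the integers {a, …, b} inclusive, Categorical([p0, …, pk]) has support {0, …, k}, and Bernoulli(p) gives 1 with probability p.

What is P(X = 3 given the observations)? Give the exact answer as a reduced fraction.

P(X = 3 | obs) = 33/112

Enumerate traces; 48 have nonzero weight after conditioning:
  (X=0, Y=0, Z=1, W=1) weight 1/168
  (X=0, Y=0, Z=1, W=2) weight 1/168
  (X=0, Y=0, Z=1, W=3) weight 1/168
  (X=0, Y=0, Z=3, W=1) weight 1/56
  (X=0, Y=0, Z=3, W=2) weight 1/56
  (X=0, Y=0, Z=3, W=3) weight 1/56
  (X=0, Y=1, Z=1, W=1) weight 1/192
  (X=0, Y=1, Z=1, W=2) weight 1/192
  (X=1, Y=0, Z=0, W=1) weight 1/168
  (X=2, Y=0, Z=1, W=1) weight 1/168
  … 38 more
Group by X:
  weight(X=0) = 23/224
  weight(X=1) = 33/224
  weight(X=2) = 23/224
  weight(X=3) = 33/224
Total weight = 23/224 + 33/224 + 23/224 + 33/224 = 1/2
P(X=0 | obs) = 23/224 / 1/2 = 23/112
P(X=1 | obs) = 33/224 / 1/2 = 33/112
P(X=2 | obs) = 23/224 / 1/2 = 23/112
P(X=3 | obs) = 33/224 / 1/2 = 33/112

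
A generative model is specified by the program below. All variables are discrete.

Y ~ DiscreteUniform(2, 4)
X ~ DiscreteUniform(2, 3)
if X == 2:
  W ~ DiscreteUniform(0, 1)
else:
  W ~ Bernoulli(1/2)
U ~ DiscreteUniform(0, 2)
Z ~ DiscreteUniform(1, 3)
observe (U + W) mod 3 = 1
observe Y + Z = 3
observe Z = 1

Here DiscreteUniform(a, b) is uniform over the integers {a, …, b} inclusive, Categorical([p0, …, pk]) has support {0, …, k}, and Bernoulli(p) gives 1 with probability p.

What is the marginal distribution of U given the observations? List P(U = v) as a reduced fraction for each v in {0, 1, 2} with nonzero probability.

P(U=0) = 1/2, P(U=1) = 1/2

Enumerate traces; 4 have nonzero weight after conditioning:
  (Y=2, X=2, W=0, U=1, Z=1) weight 1/108
  (Y=2, X=2, W=1, U=0, Z=1) weight 1/108
  (Y=2, X=3, W=0, U=1, Z=1) weight 1/108
  (Y=2, X=3, W=1, U=0, Z=1) weight 1/108
Group by U:
  weight(U=0) = 1/54
  weight(U=1) = 1/54
Total weight = 1/54 + 1/54 = 1/27
P(U=0 | obs) = 1/54 / 1/27 = 1/2
P(U=1 | obs) = 1/54 / 1/27 = 1/2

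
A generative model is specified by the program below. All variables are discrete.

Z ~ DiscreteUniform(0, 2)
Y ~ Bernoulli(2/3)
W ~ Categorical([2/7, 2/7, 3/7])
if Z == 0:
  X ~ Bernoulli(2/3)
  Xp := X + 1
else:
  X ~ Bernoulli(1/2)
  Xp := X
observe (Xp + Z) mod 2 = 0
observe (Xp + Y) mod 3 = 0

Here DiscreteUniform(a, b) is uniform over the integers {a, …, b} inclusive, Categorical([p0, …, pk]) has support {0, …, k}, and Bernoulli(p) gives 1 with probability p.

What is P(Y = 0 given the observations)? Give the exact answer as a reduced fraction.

P(Y = 0 | obs) = 3/11

Enumerate traces; 6 have nonzero weight after conditioning:
  (Z=0, Y=1, W=0, X=1) weight 8/189
  (Z=0, Y=1, W=1, X=1) weight 8/189
  (Z=0, Y=1, W=2, X=1) weight 4/63
  (Z=2, Y=0, W=0, X=0) weight 1/63
  (Z=2, Y=0, W=1, X=0) weight 1/63
  (Z=2, Y=0, W=2, X=0) weight 1/42
Group by Y:
  weight(Y=0) = 1/18
  weight(Y=1) = 4/27
Total weight = 1/18 + 4/27 = 11/54
P(Y=0 | obs) = 1/18 / 11/54 = 3/11
P(Y=1 | obs) = 4/27 / 11/54 = 8/11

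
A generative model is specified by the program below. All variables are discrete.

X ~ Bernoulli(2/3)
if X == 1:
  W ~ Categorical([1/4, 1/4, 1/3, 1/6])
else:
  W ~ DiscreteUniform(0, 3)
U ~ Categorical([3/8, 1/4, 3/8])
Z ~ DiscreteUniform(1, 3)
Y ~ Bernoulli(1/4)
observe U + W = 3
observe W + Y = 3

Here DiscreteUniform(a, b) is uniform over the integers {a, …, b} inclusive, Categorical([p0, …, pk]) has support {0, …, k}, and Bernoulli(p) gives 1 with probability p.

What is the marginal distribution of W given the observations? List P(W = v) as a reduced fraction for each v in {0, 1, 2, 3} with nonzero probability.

P(W=2) = 22/85, P(W=3) = 63/85

Enumerate traces; 12 have nonzero weight after conditioning:
  (X=0, W=2, U=1, Z=1, Y=1) weight 1/576
  (X=0, W=2, U=1, Z=2, Y=1) weight 1/576
  (X=0, W=2, U=1, Z=3, Y=1) weight 1/576
  (X=0, W=3, U=0, Z=1, Y=0) weight 1/128
  (X=0, W=3, U=0, Z=2, Y=0) weight 1/128
  (X=0, W=3, U=0, Z=3, Y=0) weight 1/128
  (X=1, W=2, U=1, Z=1, Y=1) weight 1/216
  (X=1, W=2, U=1, Z=2, Y=1) weight 1/216
  … 4 more
Group by W:
  weight(W=2) = 11/576
  weight(W=3) = 7/128
Total weight = 11/576 + 7/128 = 85/1152
P(W=2 | obs) = 11/576 / 85/1152 = 22/85
P(W=3 | obs) = 7/128 / 85/1152 = 63/85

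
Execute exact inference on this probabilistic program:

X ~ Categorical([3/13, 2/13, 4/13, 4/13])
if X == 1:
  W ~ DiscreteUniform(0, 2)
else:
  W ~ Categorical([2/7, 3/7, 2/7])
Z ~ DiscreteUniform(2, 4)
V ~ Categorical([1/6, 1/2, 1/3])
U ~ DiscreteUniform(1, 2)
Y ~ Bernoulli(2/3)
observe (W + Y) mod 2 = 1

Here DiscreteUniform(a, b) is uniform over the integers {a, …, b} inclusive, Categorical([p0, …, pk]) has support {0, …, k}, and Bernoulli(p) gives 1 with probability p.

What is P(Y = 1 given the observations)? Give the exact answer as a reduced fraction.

P(Y = 1 | obs) = 320/433

Enumerate traces; 216 have nonzero weight after conditioning:
  (X=0, W=0, Z=2, V=0, U=1, Y=1) weight 1/819
  (X=0, W=0, Z=2, V=0, U=2, Y=1) weight 1/819
  (X=0, W=0, Z=2, V=1, U=1, Y=1) weight 1/273
  (X=0, W=0, Z=2, V=1, U=2, Y=1) weight 1/273
  (X=0, W=0, Z=2, V=2, U=1, Y=1) weight 2/819
  (X=0, W=0, Z=2, V=2, U=2, Y=1) weight 2/819
  (X=0, W=0, Z=3, V=0, U=1, Y=1) weight 1/819
  (X=0, W=0, Z=3, V=0, U=2, Y=1) weight 1/819
  (X=0, W=1, Z=2, V=0, U=1, Y=0) weight 1/1092
  … 207 more
Group by Y:
  weight(Y=0) = 113/819
  weight(Y=1) = 320/819
Total weight = 113/819 + 320/819 = 433/819
P(Y=0 | obs) = 113/819 / 433/819 = 113/433
P(Y=1 | obs) = 320/819 / 433/819 = 320/433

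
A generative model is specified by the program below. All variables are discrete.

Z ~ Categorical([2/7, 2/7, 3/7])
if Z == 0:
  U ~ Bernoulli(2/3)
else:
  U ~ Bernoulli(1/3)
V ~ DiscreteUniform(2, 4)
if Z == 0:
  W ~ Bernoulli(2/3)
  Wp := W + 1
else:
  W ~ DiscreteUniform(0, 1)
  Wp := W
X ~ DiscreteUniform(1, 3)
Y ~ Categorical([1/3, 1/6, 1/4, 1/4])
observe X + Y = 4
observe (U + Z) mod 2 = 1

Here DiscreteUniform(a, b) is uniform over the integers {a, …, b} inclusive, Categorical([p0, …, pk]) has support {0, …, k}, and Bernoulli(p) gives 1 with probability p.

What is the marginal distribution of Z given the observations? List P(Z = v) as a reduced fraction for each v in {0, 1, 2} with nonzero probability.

Enumerate traces; 54 have nonzero weight after conditioning:
  (Z=0, U=1, V=2, W=0, X=1, Y=3) weight 1/567
  (Z=0, U=1, V=2, W=0, X=2, Y=2) weight 1/567
  (Z=0, U=1, V=2, W=0, X=3, Y=1) weight 2/1701
  (Z=0, U=1, V=2, W=1, X=1, Y=3) weight 2/567
  (Z=0, U=1, V=2, W=1, X=2, Y=2) weight 2/567
  (Z=0, U=1, V=2, W=1, X=3, Y=1) weight 4/1701
  (Z=0, U=1, V=3, W=0, X=1, Y=3) weight 1/567
  (Z=0, U=1, V=3, W=0, X=2, Y=2) weight 1/567
  (Z=1, U=0, V=2, W=0, X=1, Y=3) weight 1/378
  (Z=2, U=1, V=2, W=0, X=1, Y=3) weight 1/504
  … 44 more
Group by Z:
  weight(Z=0) = 8/189
  weight(Z=1) = 8/189
  weight(Z=2) = 2/63
Total weight = 8/189 + 8/189 + 2/63 = 22/189
P(Z=0 | obs) = 8/189 / 22/189 = 4/11
P(Z=1 | obs) = 8/189 / 22/189 = 4/11
P(Z=2 | obs) = 2/63 / 22/189 = 3/11

P(Z=0) = 4/11, P(Z=1) = 4/11, P(Z=2) = 3/11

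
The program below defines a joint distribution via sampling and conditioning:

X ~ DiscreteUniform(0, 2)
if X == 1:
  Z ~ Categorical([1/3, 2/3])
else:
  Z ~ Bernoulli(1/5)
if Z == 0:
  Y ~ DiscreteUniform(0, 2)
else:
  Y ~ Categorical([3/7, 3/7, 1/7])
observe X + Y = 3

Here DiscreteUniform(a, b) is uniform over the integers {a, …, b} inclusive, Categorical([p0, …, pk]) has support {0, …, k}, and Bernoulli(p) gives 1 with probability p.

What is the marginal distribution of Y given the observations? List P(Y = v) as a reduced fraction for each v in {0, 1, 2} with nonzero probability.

Enumerate traces; 4 have nonzero weight after conditioning:
  (X=1, Z=0, Y=2) weight 1/27
  (X=1, Z=1, Y=2) weight 2/63
  (X=2, Z=0, Y=1) weight 4/45
  (X=2, Z=1, Y=1) weight 1/35
Group by Y:
  weight(Y=1) = 37/315
  weight(Y=2) = 13/189
Total weight = 37/315 + 13/189 = 176/945
P(Y=1 | obs) = 37/315 / 176/945 = 111/176
P(Y=2 | obs) = 13/189 / 176/945 = 65/176

P(Y=1) = 111/176, P(Y=2) = 65/176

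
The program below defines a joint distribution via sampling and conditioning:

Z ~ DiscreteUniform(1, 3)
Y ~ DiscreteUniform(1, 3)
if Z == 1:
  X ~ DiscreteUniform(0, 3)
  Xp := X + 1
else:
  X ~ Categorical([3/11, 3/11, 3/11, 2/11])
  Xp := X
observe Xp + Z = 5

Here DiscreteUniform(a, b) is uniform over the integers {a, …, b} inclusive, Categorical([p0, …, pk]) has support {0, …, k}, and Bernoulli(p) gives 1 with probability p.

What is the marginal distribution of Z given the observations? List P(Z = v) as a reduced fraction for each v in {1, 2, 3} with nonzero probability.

Enumerate traces; 9 have nonzero weight after conditioning:
  (Z=1, Y=1, X=3) weight 1/36
  (Z=1, Y=2, X=3) weight 1/36
  (Z=1, Y=3, X=3) weight 1/36
  (Z=2, Y=1, X=3) weight 2/99
  (Z=2, Y=2, X=3) weight 2/99
  (Z=2, Y=3, X=3) weight 2/99
  (Z=3, Y=1, X=2) weight 1/33
  (Z=3, Y=2, X=2) weight 1/33
  … 1 more
Group by Z:
  weight(Z=1) = 1/12
  weight(Z=2) = 2/33
  weight(Z=3) = 1/11
Total weight = 1/12 + 2/33 + 1/11 = 31/132
P(Z=1 | obs) = 1/12 / 31/132 = 11/31
P(Z=2 | obs) = 2/33 / 31/132 = 8/31
P(Z=3 | obs) = 1/11 / 31/132 = 12/31

P(Z=1) = 11/31, P(Z=2) = 8/31, P(Z=3) = 12/31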